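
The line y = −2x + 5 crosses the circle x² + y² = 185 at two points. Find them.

Express y = −2x + 5 and substitute into the circle:
5x² − 20x − 160 = 0  ⟹  x² − 4x − 32 = 0
x = 8 or x = −4, giving (8, −11) and (−4, 13).

(−4, 13) and (8, −11)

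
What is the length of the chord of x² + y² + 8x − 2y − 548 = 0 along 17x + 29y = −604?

Centre (−4, 1), r² = 565. Perpendicular distance d from centre to line = |565| / √1130 = 565/√1130.
Chord = 2√(r² − d²) = 2·√(565/2) = √1130.

√1130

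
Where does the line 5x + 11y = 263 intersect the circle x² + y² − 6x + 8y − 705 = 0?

(2, 23) and (24, 13)

Substitute y = (263 − 5x)/11:
146x² − 3796x + 7008 = 0  ⟹  x² − 26x + 48 = 0
x = 24 or x = 2, giving (24, 13) and (2, 23).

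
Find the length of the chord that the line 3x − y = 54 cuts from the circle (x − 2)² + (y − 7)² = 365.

Express y = 3x − 54 and substitute into the circle:
10x² − 370x + 3360 = 0  ⟹  x² − 37x + 336 = 0
x = 21 or x = 16, giving (21, 9) and (16, −6).
|(21, 9) − (16, −6)| = √((5)² + (15)²) = 5√10.

5√10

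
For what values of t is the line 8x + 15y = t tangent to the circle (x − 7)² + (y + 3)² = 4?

Tangency holds when the distance from the centre (7, −3) to the line equals the radius 2:
|8·7 + 15·(−3) − t| / √289 = 2
|t − (11)| = 2·17, so t = 45 or t = −23.

t = −23 or t = 45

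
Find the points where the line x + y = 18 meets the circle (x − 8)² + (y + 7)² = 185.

(12, 6) and (21, −3)

From the line, y = −x + 18. Substituting:
2x² − 66x + 504 = 0  ⟹  x² − 33x + 252 = 0
x = 21 or x = 12, giving (21, −3) and (12, 6).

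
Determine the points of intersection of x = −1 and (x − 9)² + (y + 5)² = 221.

(−1, −16) and (−1, 6)

The line gives x = −1. Substituting into the circle:
y² + 10y − 96 = 0
y = 6 or y = −16, giving (−1, 6) and (−1, −16).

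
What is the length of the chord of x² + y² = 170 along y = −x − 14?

12√2

Centre (0, 0), r² = 170. Perpendicular distance d from centre to line = |14| / √2 = 14/√2.
Half the chord is √(r² − d²) = √(72), so the full chord is 12√2.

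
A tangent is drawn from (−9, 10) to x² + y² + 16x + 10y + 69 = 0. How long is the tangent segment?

The centre is (−8, −5) and r = 2√5. The square of the distance from P to the centre is 1 + 225 = 226.
Power of the point: PT² = |PO|² − r² = 206, so PT = √206.

√206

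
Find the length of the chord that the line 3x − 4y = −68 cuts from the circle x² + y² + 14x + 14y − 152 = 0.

Centre (−7, −7), r² = 250. Perpendicular distance d from centre to line = |75| / √25 = 75/√25.
Half the chord is √(r² − d²) = √(25), so the full chord is 10.

10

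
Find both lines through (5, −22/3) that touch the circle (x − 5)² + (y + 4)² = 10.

A line y − (−22/3) = m(x − (5)) is tangent when its distance from (5, −4) is √10:
(0m − (10/3))² = 10(m² + 1)
9m² − 1 = 0, so m = 1/3 or m = −1/3.
With m = 1/3: x − 3y = 27. With m = −1/3: x + 3y = −17.

x − 3y = 27 and x + 3y = −17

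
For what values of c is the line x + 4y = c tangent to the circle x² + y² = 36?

c = ±6√17

For a tangent, require d(centre, line) = r = 6.
|1·0 + 4·0 − c| / √17 = 6
|c| = 6√17.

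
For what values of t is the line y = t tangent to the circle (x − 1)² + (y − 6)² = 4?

t = 4 or t = 8

Tangency holds when the distance from the centre (1, 6) to the line equals the radius 2:
|0·1 + 1·6 − t| / √1 = 2
|t − (6)| = 2, so t = 8 or t = 4.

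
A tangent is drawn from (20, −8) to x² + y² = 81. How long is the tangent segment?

√383

With centre O = (0, 0), |OP|² = 464 and r² = 81.
The tangent meets the radius at right angles, so tangent² = |PO|² − r² = 464 − 81 = 383.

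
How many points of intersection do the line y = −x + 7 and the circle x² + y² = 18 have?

Substituting the line into the circle gives 2x² − 14x + 31 = 0.
Discriminant = (−14)² − 4·2·(31) = −52 < 0.
No real roots: the line does not meet the circle.

0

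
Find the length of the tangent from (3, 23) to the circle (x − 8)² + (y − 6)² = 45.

The centre is (8, 6) and r = 3√5. The square of the distance from P to the centre is 25 + 289 = 314.
By the tangent–radius right angle, tangent length = √(|PO|² − r²) = √269.

√269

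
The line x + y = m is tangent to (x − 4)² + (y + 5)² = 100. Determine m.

For a tangent, require d(centre, line) = r = 10.
|1·4 + 1·(−5) − m| / √2 = 10
|m − (−1)| = 10√2.

m = −1 ± 10√2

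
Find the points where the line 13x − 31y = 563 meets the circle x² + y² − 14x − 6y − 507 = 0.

(−2, −19) and (29, −6)

Substitute y = (−563 + 13x)/31:
1130x² − 30510x − 65540 = 0  ⟹  x² − 27x − 58 = 0
x = 29 or x = −2, giving (29, −6) and (−2, −19).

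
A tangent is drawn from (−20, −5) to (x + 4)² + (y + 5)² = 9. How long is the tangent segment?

√247

Centre (−4, −5), r² = 9. |PO|² = (−16)² + (0)² = 256.
Power of the point: PT² = |PO|² − r² = 247, so PT = √247.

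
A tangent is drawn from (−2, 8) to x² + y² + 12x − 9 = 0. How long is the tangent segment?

Centre (−6, 0), r² = 45. |PO|² = (4)² + (8)² = 80.
Power of the point: PT² = |PO|² − r² = 35, so PT = √35.

√35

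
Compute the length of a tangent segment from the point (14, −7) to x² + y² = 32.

With centre O = (0, 0), |OP|² = 245 and r² = 32.
The tangent meets the radius at right angles, so tangent² = |PO|² − r² = 245 − 32 = 213.

√213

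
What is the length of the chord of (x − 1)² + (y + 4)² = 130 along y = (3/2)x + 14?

2√13

From the line, y = (28 + 3x)/2. Substituting:
13x² + 208x + 780 = 0  ⟹  x² + 16x + 60 = 0
x = −6 or x = −10, giving (−6, 5) and (−10, −1).
Chord length = distance between (−6, 5) and (−10, −1) = √52 = 2√13.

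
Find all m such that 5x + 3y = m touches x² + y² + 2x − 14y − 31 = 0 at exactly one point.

m = 16 ± 9√34

The line touches the circle iff its distance from (−1, 7) is 9:
|5·(−1) + 3·7 − m| / √34 = 9
|m − (16)| = 9√34.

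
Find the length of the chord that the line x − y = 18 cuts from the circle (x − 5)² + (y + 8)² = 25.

5√2

Substitute y = x − 18:
2x² − 30x + 100 = 0  ⟹  x² − 15x + 50 = 0
x = 10 or x = 5, giving (10, −8) and (5, −13).
Chord length = distance between (10, −8) and (5, −13) = √50 = 5√2.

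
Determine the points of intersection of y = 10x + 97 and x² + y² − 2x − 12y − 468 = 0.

(−11, −13) and (−7, 27)

From the line, y = 10x + 97. Substituting:
101x² + 1818x + 7777 = 0  ⟹  x² + 18x + 77 = 0
x = −7 or x = −11, giving (−7, 27) and (−11, −13).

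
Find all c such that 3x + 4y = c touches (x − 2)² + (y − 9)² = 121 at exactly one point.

c = −13 or c = 97

For a tangent, require d(centre, line) = r = 11.
|3·2 + 4·9 − c| / √25 = 11
|c − (42)| = 11·5, so c = 97 or c = −13.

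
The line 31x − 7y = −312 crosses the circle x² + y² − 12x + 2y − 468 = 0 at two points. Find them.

(−13, −13) and (−6, 18)

From the line, y = (312 + 31x)/7. Substituting:
1010x² + 19190x + 78780 = 0  ⟹  x² + 19x + 78 = 0
x = −6 or x = −13, giving (−6, 18) and (−13, −13).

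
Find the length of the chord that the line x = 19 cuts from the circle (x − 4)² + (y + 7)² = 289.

The line gives x = 19. Substituting into the circle:
y² + 14y − 15 = 0
y = 1 or y = −15, giving (19, 1) and (19, −15).
Chord length = distance between (19, 1) and (19, −15) = √256 = 16.

16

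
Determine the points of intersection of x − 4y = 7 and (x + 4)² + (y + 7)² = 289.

(−21, −7) and (11, 1)

Express y = (−7 + x)/4 and substitute into the circle:
17x² + 170x − 3927 = 0  ⟹  x² + 10x − 231 = 0
x = 11 or x = −21, giving (11, 1) and (−21, −7).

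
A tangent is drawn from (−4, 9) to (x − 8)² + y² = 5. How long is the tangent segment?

The centre is (8, 0) and r = √5. The square of the distance from P to the centre is 144 + 81 = 225.
By the tangent–radius right angle, tangent length = √(|PO|² − r²) = √220 = 2√55.

2√55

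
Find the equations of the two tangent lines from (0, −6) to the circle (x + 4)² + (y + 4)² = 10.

Write the tangent as mx − y + (−6 − m·(0)) = 0 and set its distance from the centre to √10:
(−4m − (2))² = 10(m² + 1)
3m² + 8m − 3 = 0, so m = 1/3 or m = −3.
With m = 1/3: x − 3y = 18. With m = −3: 3x + y = −6.

x − 3y = 18 and 3x + y = −6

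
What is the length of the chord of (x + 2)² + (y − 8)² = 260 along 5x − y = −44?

6√26

Centre (−2, 8), r² = 260. Perpendicular distance d from centre to line = |26| / √26 = 26/√26.
Chord = 2√(r² − d²) = 2·√(234) = 6√26.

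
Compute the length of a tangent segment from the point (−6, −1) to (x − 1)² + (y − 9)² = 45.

2√26

Centre (1, 9), r² = 45. |PO|² = (−7)² + (−10)² = 149.
Power of the point: PT² = |PO|² − r² = 104, so PT = 2√26.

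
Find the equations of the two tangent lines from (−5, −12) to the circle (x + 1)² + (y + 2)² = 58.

A line y − (−12) = m(x − (−5)) is tangent when its distance from (−1, −2) is √58:
[m·(4) − (10)]² = 58(m² + 1)
21m² + 40m − 21 = 0, so m = 3/7 or m = −7/3.
Through (−5, −12) these give 3x − 7y = 69 and 7x + 3y = −71.

3x − 7y = 69 and 7x + 3y = −71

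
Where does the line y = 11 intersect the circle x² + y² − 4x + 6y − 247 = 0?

(−6, 11) and (10, 11)

Express y = 11 and substitute into the circle:
x² − 4x − 60 = 0
x = 10 or x = −6, giving (10, 11) and (−6, 11).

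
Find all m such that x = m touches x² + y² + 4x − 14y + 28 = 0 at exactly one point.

For a tangent, require d(centre, line) = r = 5.
|1·(−2) + 0·7 − m| / √1 = 5
|m − (−2)| = 5, so m = 3 or m = −7.

m = −7 or m = 3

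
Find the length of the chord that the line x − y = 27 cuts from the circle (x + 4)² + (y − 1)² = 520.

Centre (−4, 1), r² = 520. Perpendicular distance d from centre to line = |−32| / √2 = 32/√2.
Half the chord is √(r² − d²) = √(8), so the full chord is 4√2.

4√2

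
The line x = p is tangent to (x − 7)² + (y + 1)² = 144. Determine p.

Tangency holds when the distance from the centre (7, −1) to the line equals the radius 12:
|1·7 + 0·(−1) − p| / √1 = 12
|p − (7)| = 12, so p = 19 or p = −5.

p = −5 or p = 19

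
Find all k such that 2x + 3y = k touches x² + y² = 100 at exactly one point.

Tangency holds when the distance from the centre (0, 0) to the line equals the radius 10:
|2·0 + 3·0 − k| / √13 = 10
|k| = 10√13.

k = ±10√13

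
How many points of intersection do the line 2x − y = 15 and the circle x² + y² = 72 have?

2

d² = (2·0 − 1·0 − (15))²/5 = 45; r² = 72.
Since d² < r², the line cuts the circle twice.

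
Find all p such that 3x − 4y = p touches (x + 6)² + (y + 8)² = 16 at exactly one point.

Tangency holds when the distance from the centre (−6, −8) to the line equals the radius 4:
|3·(−6) − 4·(−8) − p| / √25 = 4
|p − (14)| = 4·5, so p = 34 or p = −6.

p = −6 or p = 34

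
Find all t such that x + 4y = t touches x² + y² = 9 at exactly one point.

t = ±3√17

Tangency holds when the distance from the centre (0, 0) to the line equals the radius 3:
|1·0 + 4·0 − t| / √17 = 3
|t| = 3√17.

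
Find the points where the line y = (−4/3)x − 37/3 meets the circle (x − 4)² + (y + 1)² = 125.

From the line, y = (−37 − 4x)/3. Substituting:
25x² + 200x + 175 = 0  ⟹  x² + 8x + 7 = 0
x = −1 or x = −7, giving (−1, −11) and (−7, −3).

(−7, −3) and (−1, −11)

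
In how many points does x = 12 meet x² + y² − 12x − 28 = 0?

2

Substituting the line into the circle gives y² − 28 = 0.
Discriminant = (0)² − 4·1·(−28) = 112 > 0.
Two real roots: the line is a secant.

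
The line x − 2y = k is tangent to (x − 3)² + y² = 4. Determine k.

The line touches the circle iff its distance from (3, 0) is 2:
|1·3 − 2·0 − k| / √5 = 2
|k − (3)| = 2√5.

k = 3 ± 2√5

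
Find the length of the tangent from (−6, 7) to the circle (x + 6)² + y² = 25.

The centre is (−6, 0) and r = 5. The square of the distance from P to the centre is 0 + 49 = 49.
The tangent meets the radius at right angles, so tangent² = |PO|² − r² = 49 − 25 = 24.

2√6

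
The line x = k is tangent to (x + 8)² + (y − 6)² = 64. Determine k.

The line touches the circle iff its distance from (−8, 6) is 8:
|1·(−8) + 0·6 − k| / √1 = 8
|k − (−8)| = 8, so k = 0 or k = −16.

k = −16 or k = 0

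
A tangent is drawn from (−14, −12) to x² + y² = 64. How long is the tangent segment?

Centre (0, 0), r² = 64. |PO|² = (−14)² + (−12)² = 340.
The tangent meets the radius at right angles, so tangent² = |PO|² − r² = 340 − 64 = 276.

2√69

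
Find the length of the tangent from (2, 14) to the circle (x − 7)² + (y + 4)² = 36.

With centre O = (7, −4), |OP|² = 349 and r² = 36.
The tangent meets the radius at right angles, so tangent² = |PO|² − r² = 349 − 36 = 313.

√313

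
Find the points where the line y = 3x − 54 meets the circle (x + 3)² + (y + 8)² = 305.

From the line, y = 3x − 54. Substituting:
10x² − 270x + 1820 = 0  ⟹  x² − 27x + 182 = 0
x = 14 or x = 13, giving (14, −12) and (13, −15).

(13, −15) and (14, −12)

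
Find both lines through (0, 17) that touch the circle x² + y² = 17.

4x − y = −17 and 4x + y = 17

A line y − (17) = m(x − (0)) is tangent when its distance from (0, 0) is √17:
(0m − (−17))² = 17(m² + 1)
m² − 16 = 0, so m = 4 or m = −4.
Through (0, 17) these give 4x − y = −17 and 4x + y = 17.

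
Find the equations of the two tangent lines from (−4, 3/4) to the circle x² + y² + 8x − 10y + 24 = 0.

x + 4y = −1 and x − 4y = −7

Let a tangent through (−4, 3/4) have slope m. Its distance from (−4, 5) must equal √17:
[m·(0) − (17/4)]² = 17(m² + 1)
16m² − 1 = 0, so m = −1/4 or m = 1/4.
Through (−4, 3/4) these give x + 4y = −1 and x − 4y = −7.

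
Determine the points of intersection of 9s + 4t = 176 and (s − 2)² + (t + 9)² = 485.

(16, 8) and (24, −10)

Express t = (176 − 9s)/4 and substitute into the circle:
97s² − 3880s + 37248 = 0  ⟹  s² − 40s + 384 = 0
s = 24 or s = 16, giving (24, −10) and (16, 8).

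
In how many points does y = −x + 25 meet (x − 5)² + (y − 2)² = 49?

0

Substituting the line into the circle gives 2x² − 56x + 505 = 0.
Discriminant = (−56)² − 4·2·(505) = −904 < 0.
No real roots: the line does not meet the circle.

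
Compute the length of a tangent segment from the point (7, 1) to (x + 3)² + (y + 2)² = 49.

With centre O = (−3, −2), |OP|² = 109 and r² = 49.
The tangent meets the radius at right angles, so tangent² = |PO|² − r² = 109 − 49 = 60.

2√15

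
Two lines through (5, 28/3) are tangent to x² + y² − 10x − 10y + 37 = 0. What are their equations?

2x − 3y = −18 and 2x + 3y = 38

Write the tangent as mx − y + (28/3 − m·(5)) = 0 and set its distance from the centre to √13:
[m·(0) − (−13/3)]² = 13(m² + 1)
9m² − 4 = 0, so m = 2/3 or m = −2/3.
Through (5, 28/3) these give 2x − 3y = −18 and 2x + 3y = 38.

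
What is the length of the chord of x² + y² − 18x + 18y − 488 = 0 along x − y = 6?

34√2

From the line, y = x − 6. Substituting:
2x² − 12x − 560 = 0  ⟹  x² − 6x − 280 = 0
x = 20 or x = −14, giving (20, 14) and (−14, −20).
Chord length = distance between (20, 14) and (−14, −20) = √2312 = 34√2.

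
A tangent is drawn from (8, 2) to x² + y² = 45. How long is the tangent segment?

The centre is (0, 0) and r = 3√5. The square of the distance from P to the centre is 64 + 4 = 68.
Power of the point: PT² = |PO|² − r² = 23, so PT = √23.

√23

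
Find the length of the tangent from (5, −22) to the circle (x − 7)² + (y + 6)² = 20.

4√15

Centre (7, −6), r² = 20. |PO|² = (−2)² + (−16)² = 260.
By the tangent–radius right angle, tangent length = √(|PO|² − r²) = √240 = 4√15.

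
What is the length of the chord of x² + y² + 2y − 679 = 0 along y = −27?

4

Substitute y = −27:
x² − 4 = 0
x = 2 or x = −2, giving (2, −27) and (−2, −27).
Chord length = distance between (2, −27) and (−2, −27) = √16 = 4.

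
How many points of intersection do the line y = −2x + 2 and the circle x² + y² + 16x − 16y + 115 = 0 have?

Substituting the line into the circle gives 5x² + 40x + 87 = 0.
Discriminant = (40)² − 4·5·(87) = −140 < 0.
No real roots: the line does not meet the circle.

0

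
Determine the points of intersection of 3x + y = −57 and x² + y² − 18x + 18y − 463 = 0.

Express y = −3x − 57 and substitute into the circle:
10x² + 270x + 1760 = 0  ⟹  x² + 27x + 176 = 0
x = −11 or x = −16, giving (−11, −24) and (−16, −9).

(−16, −9) and (−11, −24)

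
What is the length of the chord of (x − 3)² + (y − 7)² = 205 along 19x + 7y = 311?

Centre (3, 7), r² = 205. Perpendicular distance d from centre to line = |−205| / √410 = 205/√410.
Chord = 2√(r² − d²) = 2·√(205/2) = √410.

√410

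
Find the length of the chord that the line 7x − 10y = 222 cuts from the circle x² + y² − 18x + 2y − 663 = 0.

4√149

The distance from (9, −1) to the line is 149/√149, and r² = 745.
Half the chord is √(r² − d²) = √(596), so the full chord is 4√149.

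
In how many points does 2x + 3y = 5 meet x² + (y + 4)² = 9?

0

Substituting the line into the circle gives 13x² − 68x + 208 = 0.
Δ = 4624 − 10816 = −6192.
No real roots: the line does not meet the circle.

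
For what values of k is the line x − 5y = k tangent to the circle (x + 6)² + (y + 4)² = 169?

For a tangent, require d(centre, line) = r = 13.
|1·(−6) − 5·(−4) − k| / √26 = 13
|k − (14)| = 13√26.

k = 14 ± 13√26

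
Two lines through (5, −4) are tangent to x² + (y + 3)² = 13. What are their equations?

Let a tangent through (5, −4) have slope m. Its distance from (0, −3) must equal √13:
(−5m − (1))² = 13(m² + 1)
6m² + 5m − 6 = 0, so m = 2/3 or m = −3/2.
Through (5, −4) these give 2x − 3y = 22 and 3x + 2y = 7.

2x − 3y = 22 and 3x + 2y = 7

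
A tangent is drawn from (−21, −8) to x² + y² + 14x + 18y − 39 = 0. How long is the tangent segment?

The centre is (−7, −9) and r = 13. The square of the distance from P to the centre is 196 + 1 = 197.
By the tangent–radius right angle, tangent length = √(|PO|² − r²) = √28 = 2√7.

2√7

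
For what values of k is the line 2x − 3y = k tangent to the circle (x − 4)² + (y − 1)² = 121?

The line touches the circle iff its distance from (4, 1) is 11:
|2·4 − 3·1 − k| / √13 = 11
|k − (5)| = 11√13.

k = 5 ± 11√13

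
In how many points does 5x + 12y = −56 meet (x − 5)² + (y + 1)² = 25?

0

Substituting the line into the circle gives 169x² − 1000x + 1936 = 0.
Discriminant = (−1000)² − 4·169·(1936) = −308736 < 0.
No real roots: the line does not meet the circle.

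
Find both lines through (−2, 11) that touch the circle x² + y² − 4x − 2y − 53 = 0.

Let a tangent through (−2, 11) have slope m. Its distance from (2, 1) must equal √58:
[m·(4) − (−10)]² = 58(m² + 1)
21m² − 40m − 21 = 0, so m = −3/7 or m = 7/3.
With m = −3/7: 3x + 7y = 71. With m = 7/3: 7x − 3y = −47.

3x + 7y = 71 and 7x − 3y = −47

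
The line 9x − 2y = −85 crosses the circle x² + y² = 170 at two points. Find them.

(−11, −7) and (−7, 11)

From the line, y = (85 + 9x)/2. Substituting:
85x² + 1530x + 6545 = 0  ⟹  x² + 18x + 77 = 0
x = −7 or x = −11, giving (−7, 11) and (−11, −7).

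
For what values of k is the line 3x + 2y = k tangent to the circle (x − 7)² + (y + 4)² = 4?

The line touches the circle iff its distance from (7, −4) is 2:
|3·7 + 2·(−4) − k| / √13 = 2
|k − (13)| = 2√13.

k = 13 ± 2√13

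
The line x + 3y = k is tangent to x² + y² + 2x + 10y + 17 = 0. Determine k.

The line touches the circle iff its distance from (−1, −5) is 3:
|1·(−1) + 3·(−5) − k| / √10 = 3
|k − (−16)| = 3√10.

k = −16 ± 3√10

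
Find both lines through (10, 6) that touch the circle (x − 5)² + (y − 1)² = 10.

Write the tangent as mx − y + (6 − m·(10)) = 0 and set its distance from the centre to √10:
(−5m − (−5))² = 10(m² + 1)
3m² − 10m + 3 = 0, so m = 3 or m = 1/3.
With m = 3: 3x − y = 24. With m = 1/3: x − 3y = −8.

3x − y = 24 and x − 3y = −8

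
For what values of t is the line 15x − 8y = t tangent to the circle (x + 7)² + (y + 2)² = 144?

t = −293 or t = 115

The line touches the circle iff its distance from (−7, −2) is 12:
|15·(−7) − 8·(−2) − t| / √289 = 12
|t − (−89)| = 12·17, so t = 115 or t = −293.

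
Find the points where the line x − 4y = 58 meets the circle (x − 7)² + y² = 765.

(−14, −18) and (34, −6)

Express y = (−58 + x)/4 and substitute into the circle:
17x² − 340x − 8092 = 0  ⟹  x² − 20x − 476 = 0
x = 34 or x = −14, giving (34, −6) and (−14, −18).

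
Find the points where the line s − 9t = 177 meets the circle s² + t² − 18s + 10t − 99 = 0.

From the line, t = (−177 + s)/9. Substituting:
82s² − 1722s + 7380 = 0  ⟹  s² − 21s + 90 = 0
s = 15 or s = 6, giving (15, −18) and (6, −19).

(6, −19) and (15, −18)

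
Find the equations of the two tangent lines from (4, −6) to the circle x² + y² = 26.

Write the tangent as mx − y + (−6 − m·(4)) = 0 and set its distance from the centre to √26:
[m·(−4) − (6)]² = 26(m² + 1)
5m² − 24m − 5 = 0, so m = −1/5 or m = 5.
With m = −1/5: x + 5y = −26. With m = 5: 5x − y = 26.

x + 5y = −26 and 5x − y = 26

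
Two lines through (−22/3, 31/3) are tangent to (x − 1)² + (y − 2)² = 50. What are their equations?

7x + y = −41 and x + 7y = 65

Write the tangent as mx − y + (31/3 − m·(−22/3)) = 0 and set its distance from the centre to 5√2:
[m·(25/3) − (−25/3)]² = 50(m² + 1)
7m² + 50m + 7 = 0, so m = −7 or m = −1/7.
Through (−22/3, 31/3) these give 7x + y = −41 and x + 7y = 65.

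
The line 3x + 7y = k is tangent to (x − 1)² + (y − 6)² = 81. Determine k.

Tangency holds when the distance from the centre (1, 6) to the line equals the radius 9:
|3·1 + 7·6 − k| / √58 = 9
|k − (45)| = 9√58.

k = 45 ± 9√58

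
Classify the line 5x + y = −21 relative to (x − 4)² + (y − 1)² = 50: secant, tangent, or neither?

Substituting the line into the circle gives 26x² + 212x + 450 = 0.
Δ = 44944 − 46800 = −1856.
No real roots: the line does not meet the circle.

neither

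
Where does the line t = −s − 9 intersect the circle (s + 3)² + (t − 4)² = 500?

(−23, 14) and (7, −16)

Substitute t = −s − 9:
2s² + 32s − 322 = 0  ⟹  s² + 16s − 161 = 0
s = 7 or s = −23, giving (7, −16) and (−23, 14).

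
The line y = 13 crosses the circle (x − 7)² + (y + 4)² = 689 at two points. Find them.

(−13, 13) and (27, 13)

Express y = 13 and substitute into the circle:
x² − 14x − 351 = 0
x = 27 or x = −13, giving (27, 13) and (−13, 13).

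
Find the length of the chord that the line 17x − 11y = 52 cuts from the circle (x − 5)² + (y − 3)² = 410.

2√410

The distance from (5, 3) to the line is 0/√410, and r² = 410.
Half the chord is √(r² − d²) = √(410), so the full chord is 2√410.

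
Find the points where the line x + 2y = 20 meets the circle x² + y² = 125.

Substitute y = (20 − x)/2:
5x² − 40x − 100 = 0  ⟹  x² − 8x − 20 = 0
x = 10 or x = −2, giving (10, 5) and (−2, 11).

(−2, 11) and (10, 5)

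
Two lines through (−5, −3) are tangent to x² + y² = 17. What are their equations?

x + 4y = −17 and 4x − y = −17

A line y − (−3) = m(x − (−5)) is tangent when its distance from (0, 0) is √17:
[m·(5) − (3)]² = 17(m² + 1)
4m² − 15m − 4 = 0, so m = −1/4 or m = 4.
With m = −1/4: x + 4y = −17. With m = 4: 4x − y = −17.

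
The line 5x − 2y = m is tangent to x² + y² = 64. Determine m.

m = ±8√29

The line touches the circle iff its distance from (0, 0) is 8:
|5·0 − 2·0 − m| / √29 = 8
|m| = 8√29.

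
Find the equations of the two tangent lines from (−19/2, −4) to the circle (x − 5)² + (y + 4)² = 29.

Write the tangent as mx − y + (−4 − m·(−19/2)) = 0 and set its distance from the centre to √29:
(29/2m − (0))² = 29(m² + 1)
25m² − 4 = 0, so m = −2/5 or m = 2/5.
With m = −2/5: 2x + 5y = −39. With m = 2/5: 2x − 5y = 1.

2x + 5y = −39 and 2x − 5y = 1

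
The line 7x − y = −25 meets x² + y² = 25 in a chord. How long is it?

From the line, y = 7x + 25. Substituting:
50x² + 350x + 600 = 0  ⟹  x² + 7x + 12 = 0
x = −3 or x = −4, giving (−3, 4) and (−4, −3).
|(−3, 4) − (−4, −3)| = √((1)² + (7)²) = 5√2.

5√2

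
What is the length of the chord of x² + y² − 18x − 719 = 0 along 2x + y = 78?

Substitute y = −2x + 78:
5x² − 330x + 5365 = 0  ⟹  x² − 66x + 1073 = 0
x = 37 or x = 29, giving (37, 4) and (29, 20).
Chord length = distance between (37, 4) and (29, 20) = √320 = 8√5.

8√5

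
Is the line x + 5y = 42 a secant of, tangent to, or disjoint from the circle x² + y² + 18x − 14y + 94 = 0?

d² = (1·(−9) + 5·7 − (42))²/26 = 128/13; r² = 36.
Since d² < r², the line cuts the circle twice.

secant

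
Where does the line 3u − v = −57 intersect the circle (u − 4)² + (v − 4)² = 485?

(−18, 3) and (−13, 18)

From the line, v = 3u + 57. Substituting:
10u² + 310u + 2340 = 0  ⟹  u² + 31u + 234 = 0
u = −13 or u = −18, giving (−13, 18) and (−18, 3).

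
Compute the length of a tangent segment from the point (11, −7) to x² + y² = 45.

5√5

The centre is (0, 0) and r = 3√5. The square of the distance from P to the centre is 121 + 49 = 170.
By the tangent–radius right angle, tangent length = √(|PO|² − r²) = √125 = 5√5.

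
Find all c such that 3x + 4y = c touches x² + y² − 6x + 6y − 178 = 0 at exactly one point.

Tangency holds when the distance from the centre (3, −3) to the line equals the radius 14:
|3·3 + 4·(−3) − c| / √25 = 14
|c − (−3)| = 14·5, so c = 67 or c = −73.

c = −73 or c = 67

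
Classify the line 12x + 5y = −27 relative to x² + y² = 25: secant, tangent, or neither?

secant

Substituting the line into the circle gives 169x² + 648x + 104 = 0.
Discriminant = (648)² − 4·169·(104) = 349600 > 0.
Two real roots: the line is a secant.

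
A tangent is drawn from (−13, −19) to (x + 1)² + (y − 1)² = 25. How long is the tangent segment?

√519

The centre is (−1, 1) and r = 5. The square of the distance from P to the centre is 144 + 400 = 544.
Power of the point: PT² = |PO|² − r² = 519, so PT = √519.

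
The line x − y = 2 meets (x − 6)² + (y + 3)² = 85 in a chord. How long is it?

11√2

The distance from (6, −3) to the line is 7/√2, and r² = 85.
Half the chord is √(r² − d²) = √(121/2), so the full chord is 11√2.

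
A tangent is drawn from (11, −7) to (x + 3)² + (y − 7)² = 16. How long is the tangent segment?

Centre (−3, 7), r² = 16. |PO|² = (14)² + (−14)² = 392.
The tangent meets the radius at right angles, so tangent² = |PO|² − r² = 392 − 16 = 376.

2√94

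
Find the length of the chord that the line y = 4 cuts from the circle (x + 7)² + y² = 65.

14

The distance from (−7, 0) to the line is 4, and r² = 65.
Half the chord is √(r² − d²) = √(49), so the full chord is 14.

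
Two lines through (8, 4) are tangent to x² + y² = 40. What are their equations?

3x − y = 20 and x + 3y = 20

Write the tangent as mx − y + (4 − m·(8)) = 0 and set its distance from the centre to 2√10:
(−8m − (−4))² = 40(m² + 1)
3m² − 8m − 3 = 0, so m = 3 or m = −1/3.
Through (8, 4) these give 3x − y = 20 and x + 3y = 20.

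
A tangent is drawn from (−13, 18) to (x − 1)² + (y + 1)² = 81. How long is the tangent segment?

2√119

Centre (1, −1), r² = 81. |PO|² = (−14)² + (19)² = 557.
By the tangent–radius right angle, tangent length = √(|PO|² − r²) = √476 = 2√119.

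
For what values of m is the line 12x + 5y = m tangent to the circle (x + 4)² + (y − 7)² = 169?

The line touches the circle iff its distance from (−4, 7) is 13:
|12·(−4) + 5·7 − m| / √169 = 13
|m − (−13)| = 13·13, so m = 156 or m = −182.

m = −182 or m = 156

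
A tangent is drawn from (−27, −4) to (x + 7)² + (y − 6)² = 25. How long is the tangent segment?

5√19

The centre is (−7, 6) and r = 5. The square of the distance from P to the centre is 400 + 100 = 500.
By the tangent–radius right angle, tangent length = √(|PO|² − r²) = √475 = 5√19.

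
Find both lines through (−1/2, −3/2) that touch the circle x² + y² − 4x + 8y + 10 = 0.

x − 3y = 4 and 3x − y = 0

Let a tangent through (−1/2, −3/2) have slope m. Its distance from (2, −4) must equal √10:
(5/2m − (−5/2))² = 10(m² + 1)
3m² − 10m + 3 = 0, so m = 1/3 or m = 3.
With m = 1/3: x − 3y = 4. With m = 3: 3x − y = 0.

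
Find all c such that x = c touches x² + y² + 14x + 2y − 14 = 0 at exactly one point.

Tangency holds when the distance from the centre (−7, −1) to the line equals the radius 8:
|1·(−7) + 0·(−1) − c| / √1 = 8
|c − (−7)| = 8, so c = 1 or c = −15.

c = −15 or c = 1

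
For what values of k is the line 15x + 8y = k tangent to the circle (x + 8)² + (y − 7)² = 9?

k = −115 or k = −13

The line touches the circle iff its distance from (−8, 7) is 3:
|15·(−8) + 8·7 − k| / √289 = 3
|k − (−64)| = 3·17, so k = −13 or k = −115.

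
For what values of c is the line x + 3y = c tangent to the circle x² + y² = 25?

The line touches the circle iff its distance from (0, 0) is 5:
|1·0 + 3·0 − c| / √10 = 5
|c| = 5√10.

c = ±5√10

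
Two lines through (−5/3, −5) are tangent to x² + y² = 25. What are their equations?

3x + 4y = −25 and y = −5

Let a tangent through (−5/3, −5) have slope m. Its distance from (0, 0) must equal 5:
(5/3m − (5))² = 25(m² + 1)
4m² + 3m = 0, so m = −3/4 or m = 0.
Through (−5/3, −5) these give 3x + 4y = −25 and y = −5.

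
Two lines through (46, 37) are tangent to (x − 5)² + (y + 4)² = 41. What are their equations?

Let a tangent through (46, 37) have slope m. Its distance from (5, −4) must equal √41:
[m·(−41) − (−41)]² = 41(m² + 1)
20m² − 41m + 20 = 0, so m = 5/4 or m = 4/5.
With m = 5/4: 5x − 4y = 82. With m = 4/5: 4x − 5y = −1.

5x − 4y = 82 and 4x − 5y = −1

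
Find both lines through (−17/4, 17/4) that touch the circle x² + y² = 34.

Write the tangent as mx − y + (17/4 − m·(−17/4)) = 0 and set its distance from the centre to √34:
(17/4m − (−17/4))² = 34(m² + 1)
15m² − 34m + 15 = 0, so m = 3/5 or m = 5/3.
With m = 3/5: 3x − 5y = −34. With m = 5/3: 5x − 3y = −34.

3x − 5y = −34 and 5x − 3y = −34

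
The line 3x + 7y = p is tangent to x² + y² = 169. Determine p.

Tangency holds when the distance from the centre (0, 0) to the line equals the radius 13:
|3·0 + 7·0 − p| / √58 = 13
|p| = 13√58.

p = ±13√58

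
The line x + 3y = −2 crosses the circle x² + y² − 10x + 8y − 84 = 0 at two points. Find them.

Express y = (−2 − x)/3 and substitute into the circle:
10x² − 110x − 800 = 0  ⟹  x² − 11x − 80 = 0
x = 16 or x = −5, giving (16, −6) and (−5, 1).

(−5, 1) and (16, −6)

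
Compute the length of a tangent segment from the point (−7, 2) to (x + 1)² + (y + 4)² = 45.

3√3

With centre O = (−1, −4), |OP|² = 72 and r² = 45.
By the tangent–radius right angle, tangent length = √(|PO|² − r²) = √27 = 3√3.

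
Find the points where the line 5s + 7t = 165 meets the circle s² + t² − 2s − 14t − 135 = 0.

(5, 20) and (12, 15)

Substitute t = (165 − 5s)/7:
74s² − 1258s + 4440 = 0  ⟹  s² − 17s + 60 = 0
s = 12 or s = 5, giving (12, 15) and (5, 20).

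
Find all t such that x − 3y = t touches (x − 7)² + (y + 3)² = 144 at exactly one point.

For a tangent, require d(centre, line) = r = 12.
|1·7 − 3·(−3) − t| / √10 = 12
|t − (16)| = 12√10.

t = 16 ± 12√10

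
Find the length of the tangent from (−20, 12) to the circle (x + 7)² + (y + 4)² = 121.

With centre O = (−7, −4), |OP|² = 425 and r² = 121.
Power of the point: PT² = |PO|² − r² = 304, so PT = 4√19.

4√19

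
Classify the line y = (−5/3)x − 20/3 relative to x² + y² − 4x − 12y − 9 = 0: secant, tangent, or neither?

Substituting the line into the circle gives 34x² + 344x + 1039 = 0.
Δ = 118336 − 141304 = −22968.
No real roots: the line does not meet the circle.

neither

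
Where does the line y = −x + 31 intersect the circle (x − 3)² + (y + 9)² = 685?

(21, 10) and (22, 9)

Express y = −x + 31 and substitute into the circle:
2x² − 86x + 924 = 0  ⟹  x² − 43x + 462 = 0
x = 22 or x = 21, giving (22, 9) and (21, 10).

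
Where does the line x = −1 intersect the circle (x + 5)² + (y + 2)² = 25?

The line gives x = −1. Substituting into the circle:
y² + 4y − 5 = 0
y = 1 or y = −5, giving (−1, 1) and (−1, −5).

(−1, −5) and (−1, 1)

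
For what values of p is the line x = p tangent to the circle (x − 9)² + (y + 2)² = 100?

Tangency holds when the distance from the centre (9, −2) to the line equals the radius 10:
|1·9 + 0·(−2) − p| / √1 = 10
|p − (9)| = 10, so p = 19 or p = −1.

p = −1 or p = 19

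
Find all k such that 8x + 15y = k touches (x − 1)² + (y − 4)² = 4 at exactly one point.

For a tangent, require d(centre, line) = r = 2.
|8·1 + 15·4 − k| / √289 = 2
|k − (68)| = 2·17, so k = 102 or k = 34.

k = 34 or k = 102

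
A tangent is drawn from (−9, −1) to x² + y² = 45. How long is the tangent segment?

Centre (0, 0), r² = 45. |PO|² = (−9)² + (−1)² = 82.
Power of the point: PT² = |PO|² − r² = 37, so PT = √37.

√37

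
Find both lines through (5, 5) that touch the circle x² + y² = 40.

3x + y = 20 and x + 3y = 20

A line y − (5) = m(x − (5)) is tangent when its distance from (0, 0) is 2√10:
[m·(−5) − (−5)]² = 40(m² + 1)
3m² + 10m + 3 = 0, so m = −3 or m = −1/3.
Through (5, 5) these give 3x + y = 20 and x + 3y = 20.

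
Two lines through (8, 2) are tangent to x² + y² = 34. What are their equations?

3x + 5y = 34 and 5x − 3y = 34

A line y − (2) = m(x − (8)) is tangent when its distance from (0, 0) is √34:
(−8m − (−2))² = 34(m² + 1)
15m² − 16m − 15 = 0, so m = −3/5 or m = 5/3.
With m = −3/5: 3x + 5y = 34. With m = 5/3: 5x − 3y = 34.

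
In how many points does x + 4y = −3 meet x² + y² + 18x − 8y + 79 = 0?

Substituting the line into the circle gives 17x² + 326x + 1369 = 0.
Discriminant = (326)² − 4·17·(1369) = 13184 > 0.
Two real roots: the line is a secant.

2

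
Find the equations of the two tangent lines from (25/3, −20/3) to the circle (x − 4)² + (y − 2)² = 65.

Write the tangent as mx − y + (−20/3 − m·(25/3)) = 0 and set its distance from the centre to √65:
[m·(−13/3) − (26/3)]² = 65(m² + 1)
32m² − 52m − 7 = 0, so m = 7/4 or m = −1/8.
Through (25/3, −20/3) these give 7x − 4y = 85 and x + 8y = −45.

7x − 4y = 85 and x + 8y = −45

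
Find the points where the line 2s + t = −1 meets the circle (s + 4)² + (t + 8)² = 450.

Substitute t = −2s − 1:
5s² − 20s − 385 = 0  ⟹  s² − 4s − 77 = 0
s = 11 or s = −7, giving (11, −23) and (−7, 13).

(−7, 13) and (11, −23)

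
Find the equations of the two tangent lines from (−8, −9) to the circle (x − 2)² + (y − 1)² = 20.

2x − y = −7 and x − 2y = 10

Write the tangent as mx − y + (−9 − m·(−8)) = 0 and set its distance from the centre to 2√5:
[m·(10) − (10)]² = 20(m² + 1)
2m² − 5m + 2 = 0, so m = 2 or m = 1/2.
With m = 2: 2x − y = −7. With m = 1/2: x − 2y = 10.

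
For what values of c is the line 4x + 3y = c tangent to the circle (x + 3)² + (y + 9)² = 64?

c = −79 or c = 1

Tangency holds when the distance from the centre (−3, −9) to the line equals the radius 8:
|4·(−3) + 3·(−9) − c| / √25 = 8
|c − (−39)| = 8·5, so c = 1 or c = −79.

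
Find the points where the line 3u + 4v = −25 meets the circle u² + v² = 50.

(−7, −1) and (1, −7)

From the line, v = (−25 − 3u)/4. Substituting:
25u² + 150u − 175 = 0  ⟹  u² + 6u − 7 = 0
u = 1 or u = −7, giving (1, −7) and (−7, −1).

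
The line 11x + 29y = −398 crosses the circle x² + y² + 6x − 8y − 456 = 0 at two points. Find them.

Express y = (−398 − 11x)/29 and substitute into the circle:
962x² + 16354x − 132756 = 0  ⟹  x² + 17x − 138 = 0
x = 6 or x = −23, giving (6, −16) and (−23, −5).

(−23, −5) and (6, −16)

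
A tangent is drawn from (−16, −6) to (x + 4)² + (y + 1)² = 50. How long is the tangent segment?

The centre is (−4, −1) and r = 5√2. The square of the distance from P to the centre is 144 + 25 = 169.
Power of the point: PT² = |PO|² − r² = 119, so PT = √119.

√119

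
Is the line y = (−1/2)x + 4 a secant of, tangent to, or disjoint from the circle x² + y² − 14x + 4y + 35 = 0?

d² = (1·7 + 2·(−2) − (8))²/5 = 5; r² = 18.
Since d² < r², the line cuts the circle twice.

secant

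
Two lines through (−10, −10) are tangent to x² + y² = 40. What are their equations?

x − 3y = 20 and 3x − y = −20

Write the tangent as mx − y + (−10 − m·(−10)) = 0 and set its distance from the centre to 2√10:
(10m − (10))² = 40(m² + 1)
3m² − 10m + 3 = 0, so m = 1/3 or m = 3.
Through (−10, −10) these give x − 3y = 20 and 3x − y = −20.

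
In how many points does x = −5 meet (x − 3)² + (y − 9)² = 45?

0

Centre (3, 9), r² = 45. Distance² from centre to line = (8)² = 64.
Since d² > r², the line lies outside the circle.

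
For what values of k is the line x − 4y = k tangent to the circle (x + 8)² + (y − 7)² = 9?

The line touches the circle iff its distance from (−8, 7) is 3:
|1·(−8) − 4·7 − k| / √17 = 3
|k − (−36)| = 3√17.

k = −36 ± 3√17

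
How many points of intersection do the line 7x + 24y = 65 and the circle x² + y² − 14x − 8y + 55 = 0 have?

0

Centre (7, 4), r² = 10. Distance² from centre to line = (80)²/625 = 256/25.
Since d² > r², the line lies outside the circle.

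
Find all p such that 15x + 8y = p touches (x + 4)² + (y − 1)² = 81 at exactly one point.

For a tangent, require d(centre, line) = r = 9.
|15·(−4) + 8·1 − p| / √289 = 9
|p − (−52)| = 9·17, so p = 101 or p = −205.

p = −205 or p = 101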